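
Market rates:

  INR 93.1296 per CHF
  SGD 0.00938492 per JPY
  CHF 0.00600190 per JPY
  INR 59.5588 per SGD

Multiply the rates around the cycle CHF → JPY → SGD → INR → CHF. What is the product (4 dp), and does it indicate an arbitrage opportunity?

Around CHF → JPY → SGD → INR → CHF: 1 ÷ 0.00600190 × 0.00938492 × 59.5588 ÷ 93.1296 = 1.000000
Product ≈ 1 (deviation 0.000%, within rounding noise).

1.0000 (no arbitrage)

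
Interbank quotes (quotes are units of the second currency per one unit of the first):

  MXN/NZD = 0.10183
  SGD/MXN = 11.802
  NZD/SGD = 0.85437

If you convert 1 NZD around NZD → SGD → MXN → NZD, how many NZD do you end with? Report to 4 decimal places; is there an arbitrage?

1.0268 (arbitrage exists)

Around NZD → SGD → MXN → NZD: 1 × 0.85437 × 11.802 × 0.10183 = 1.026780
Product > 1; profitable direction is NZD → SGD → MXN → NZD.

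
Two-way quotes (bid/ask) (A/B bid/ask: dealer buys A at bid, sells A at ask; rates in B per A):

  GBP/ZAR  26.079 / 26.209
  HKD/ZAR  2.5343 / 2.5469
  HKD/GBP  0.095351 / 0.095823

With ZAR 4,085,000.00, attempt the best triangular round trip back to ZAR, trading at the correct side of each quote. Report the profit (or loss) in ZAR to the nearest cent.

Best loop ZAR → GBP → HKD → ZAR:
ZAR 4,085,000.00 ÷ 26.209 (buy GBP at ask) = GBP 155,862.49
GBP 155,862.49 ÷ 0.095823 (buy HKD at ask) = HKD 1,626,566.59
HKD 1,626,566.59 × 2.5343 (sell HKD at bid) = ZAR 4,122,207.70

Net profit: ZAR 37,207.70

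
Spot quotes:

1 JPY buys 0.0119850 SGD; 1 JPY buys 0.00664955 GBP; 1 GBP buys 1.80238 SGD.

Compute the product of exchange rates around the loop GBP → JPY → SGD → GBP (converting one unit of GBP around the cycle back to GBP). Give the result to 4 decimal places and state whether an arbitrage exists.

1.0000 (no arbitrage)

Around GBP → JPY → SGD → GBP: 1 ÷ 0.00664955 × 0.0119850 ÷ 1.80238 = 0.999999
Product ≈ 1 (deviation 0.000%, within rounding noise).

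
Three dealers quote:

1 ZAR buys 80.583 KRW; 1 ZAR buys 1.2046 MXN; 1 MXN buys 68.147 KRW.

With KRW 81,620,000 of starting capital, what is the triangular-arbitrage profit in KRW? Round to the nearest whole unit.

Profit: KRW 1,526,268

Profitable loop is KRW → ZAR → MXN → KRW:
KRW 81,620,000 ÷ 80.583 = ZAR 1,012,868.72
ZAR 1,012,868.72 × 1.2046 = MXN 1,220,101.66
MXN 1,220,101.66 × 68.147 = KRW 83,146,268
Profit = KRW 83,146,268 − KRW 81,620,000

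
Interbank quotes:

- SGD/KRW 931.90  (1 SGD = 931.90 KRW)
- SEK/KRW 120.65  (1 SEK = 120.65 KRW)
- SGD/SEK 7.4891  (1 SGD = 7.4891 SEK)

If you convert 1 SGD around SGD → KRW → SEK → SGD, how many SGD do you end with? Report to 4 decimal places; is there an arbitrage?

Around SGD → KRW → SEK → SGD: 1 × 931.90 ÷ 120.65 ÷ 7.4891 = 1.031365
Product > 1; profitable direction is SGD → KRW → SEK → SGD.

1.0314 (arbitrage exists)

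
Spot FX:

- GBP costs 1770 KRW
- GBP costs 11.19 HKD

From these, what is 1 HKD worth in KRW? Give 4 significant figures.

HKD/KRW = 158.2

1 HKD ÷ 11.19 = 0.0893655 GBP
0.0893655 GBP × 1770 = 158.177 KRW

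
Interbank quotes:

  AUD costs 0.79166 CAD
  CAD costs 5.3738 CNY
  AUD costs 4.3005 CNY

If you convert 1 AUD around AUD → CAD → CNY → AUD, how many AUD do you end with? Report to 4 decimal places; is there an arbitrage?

Around AUD → CAD → CNY → AUD: 1 × 0.79166 × 5.3738 ÷ 4.3005 = 0.989239
Product < 1; profitable direction is AUD → CNY → CAD → AUD.

0.9892 (arbitrage exists)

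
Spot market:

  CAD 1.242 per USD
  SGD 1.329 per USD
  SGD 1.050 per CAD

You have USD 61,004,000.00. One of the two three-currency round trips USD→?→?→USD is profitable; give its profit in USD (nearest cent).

Profitable loop is USD → SGD → CAD → USD:
USD 61,004,000.00 × 1.329 = SGD 81,074,316.00
SGD 81,074,316.00 ÷ 1.050 = CAD 77,213,634.29
CAD 77,213,634.29 ÷ 1.242 = USD 62,168,787.67
Profit = USD 62,168,787.67 − USD 61,004,000.00

Profit: USD 1,164,787.67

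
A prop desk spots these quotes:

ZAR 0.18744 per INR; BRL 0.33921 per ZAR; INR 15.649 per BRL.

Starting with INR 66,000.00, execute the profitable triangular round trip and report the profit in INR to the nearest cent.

Profitable loop is INR → BRL → ZAR → INR:
INR 66,000.00 ÷ 15.649 = BRL 4,217.52
BRL 4,217.52 ÷ 0.33921 = ZAR 12,433.37
ZAR 12,433.37 ÷ 0.18744 = INR 66,332.51
Profit = INR 66,332.51 − INR 66,000.00

Profit: INR 332.51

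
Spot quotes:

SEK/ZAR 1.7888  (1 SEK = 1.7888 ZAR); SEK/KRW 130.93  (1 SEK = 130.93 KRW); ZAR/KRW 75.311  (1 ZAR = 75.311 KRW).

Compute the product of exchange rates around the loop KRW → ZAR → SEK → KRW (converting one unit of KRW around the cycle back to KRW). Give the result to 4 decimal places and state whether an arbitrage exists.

0.9719 (arbitrage exists)

Around KRW → ZAR → SEK → KRW: 1 ÷ 75.311 ÷ 1.7888 × 130.93 = 0.971894
Product < 1; profitable direction is KRW → SEK → ZAR → KRW.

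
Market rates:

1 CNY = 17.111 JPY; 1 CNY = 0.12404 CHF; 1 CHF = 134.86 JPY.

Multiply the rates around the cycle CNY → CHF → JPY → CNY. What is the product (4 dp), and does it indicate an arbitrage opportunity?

0.9776 (arbitrage exists)

Around CNY → CHF → JPY → CNY: 1 × 0.12404 × 134.86 ÷ 17.111 = 0.977619
Product < 1; profitable direction is CNY → JPY → CHF → CNY.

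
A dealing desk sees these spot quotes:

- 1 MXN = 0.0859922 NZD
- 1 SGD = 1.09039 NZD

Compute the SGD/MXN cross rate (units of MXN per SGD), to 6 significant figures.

1 SGD × 1.09039 = 1.09039 NZD
1.09039 NZD ÷ 0.0859922 = 12.6801 MXN

SGD/MXN = 12.6801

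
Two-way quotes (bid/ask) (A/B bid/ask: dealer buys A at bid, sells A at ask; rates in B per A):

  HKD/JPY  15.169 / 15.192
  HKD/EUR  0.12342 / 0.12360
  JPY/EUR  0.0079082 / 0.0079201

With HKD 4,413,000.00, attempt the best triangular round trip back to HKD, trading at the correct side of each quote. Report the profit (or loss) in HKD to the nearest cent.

Best loop HKD → EUR → JPY → HKD:
HKD 4,413,000.00 × 0.12342 (sell HKD at bid) = EUR 544,652.46
EUR 544,652.46 ÷ 0.0079201 (buy JPY at ask) = JPY 68,768,382
JPY 68,768,382 ÷ 15.192 (buy HKD at ask) = HKD 4,526,618.07

Net profit: HKD 113,618.07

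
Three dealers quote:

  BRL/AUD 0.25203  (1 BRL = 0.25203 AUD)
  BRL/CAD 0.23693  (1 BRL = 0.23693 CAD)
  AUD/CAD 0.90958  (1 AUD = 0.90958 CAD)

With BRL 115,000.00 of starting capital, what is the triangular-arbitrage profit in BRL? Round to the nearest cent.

Profitable loop is BRL → CAD → AUD → BRL:
BRL 115,000.00 × 0.23693 = CAD 27,246.95
CAD 27,246.95 ÷ 0.90958 = AUD 29,955.53
AUD 29,955.53 ÷ 0.25203 = BRL 118,857.00
Profit = BRL 118,857.00 − BRL 115,000.00

Profit: BRL 3,857.00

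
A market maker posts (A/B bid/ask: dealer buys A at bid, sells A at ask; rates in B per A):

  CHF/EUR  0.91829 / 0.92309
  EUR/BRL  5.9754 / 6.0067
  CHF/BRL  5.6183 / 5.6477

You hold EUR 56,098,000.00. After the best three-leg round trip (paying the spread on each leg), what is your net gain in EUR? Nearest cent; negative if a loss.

Net profit: EUR 744,388.09

Best loop EUR → CHF → BRL → EUR:
EUR 56,098,000.00 ÷ 0.92309 (buy CHF at ask) = CHF 60,771,972.40
CHF 60,771,972.40 × 5.6183 (sell CHF at bid) = BRL 341,435,172.52
BRL 341,435,172.52 ÷ 6.0067 (buy EUR at ask) = EUR 56,842,388.09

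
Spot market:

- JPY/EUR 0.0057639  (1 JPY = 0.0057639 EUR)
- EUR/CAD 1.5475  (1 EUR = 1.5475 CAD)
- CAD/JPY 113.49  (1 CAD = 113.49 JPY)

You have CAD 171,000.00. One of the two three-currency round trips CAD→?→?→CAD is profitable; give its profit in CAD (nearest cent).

Profitable loop is CAD → JPY → EUR → CAD:
CAD 171,000.00 × 113.49 = JPY 19,406,790
JPY 19,406,790 × 0.0057639 = EUR 111,858.80
EUR 111,858.80 × 1.5475 = CAD 173,101.49
Profit = CAD 173,101.49 − CAD 171,000.00

Profit: CAD 2,101.49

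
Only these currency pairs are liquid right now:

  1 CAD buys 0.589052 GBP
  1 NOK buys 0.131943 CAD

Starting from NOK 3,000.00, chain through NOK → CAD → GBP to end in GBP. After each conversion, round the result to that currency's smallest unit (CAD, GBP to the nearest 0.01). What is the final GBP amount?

NOK 3,000.00 × 0.131943 = CAD 395.83
CAD 395.83 × 0.589052 = GBP 233.16

GBP 233.16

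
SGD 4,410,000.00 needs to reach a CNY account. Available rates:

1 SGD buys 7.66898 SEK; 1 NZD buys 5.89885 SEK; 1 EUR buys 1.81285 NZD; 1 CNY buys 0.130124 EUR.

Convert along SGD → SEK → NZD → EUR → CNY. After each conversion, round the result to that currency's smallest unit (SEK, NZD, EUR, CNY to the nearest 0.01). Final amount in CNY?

CNY 24,304,660.86

SGD 4,410,000.00 × 7.66898 = SEK 33,820,201.80
SEK 33,820,201.80 ÷ 5.89885 = NZD 5,733,355.11
NZD 5,733,355.11 ÷ 1.81285 = EUR 3,162,619.69
EUR 3,162,619.69 ÷ 0.130124 = CNY 24,304,660.86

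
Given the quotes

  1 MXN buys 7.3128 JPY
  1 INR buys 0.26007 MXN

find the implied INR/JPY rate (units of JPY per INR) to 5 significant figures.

1 INR × 0.26007 = 0.26007 MXN
0.26007 MXN × 7.3128 = 1.90184 JPY

INR/JPY = 1.9018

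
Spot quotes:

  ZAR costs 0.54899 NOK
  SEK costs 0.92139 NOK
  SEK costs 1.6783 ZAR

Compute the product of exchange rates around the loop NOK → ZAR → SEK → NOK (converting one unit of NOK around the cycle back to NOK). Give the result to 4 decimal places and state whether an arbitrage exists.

1.0000 (no arbitrage)

Around NOK → ZAR → SEK → NOK: 1 ÷ 0.54899 ÷ 1.6783 × 0.92139 = 1.000022
Product ≈ 1 (deviation 0.002%, within rounding noise).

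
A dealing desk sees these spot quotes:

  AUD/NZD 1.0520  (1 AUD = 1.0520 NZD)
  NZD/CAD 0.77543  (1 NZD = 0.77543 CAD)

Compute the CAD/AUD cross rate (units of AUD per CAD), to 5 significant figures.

CAD/AUD = 1.2259

1 CAD ÷ 0.77543 = 1.28961 NZD
1.28961 NZD ÷ 1.0520 = 1.22586 AUD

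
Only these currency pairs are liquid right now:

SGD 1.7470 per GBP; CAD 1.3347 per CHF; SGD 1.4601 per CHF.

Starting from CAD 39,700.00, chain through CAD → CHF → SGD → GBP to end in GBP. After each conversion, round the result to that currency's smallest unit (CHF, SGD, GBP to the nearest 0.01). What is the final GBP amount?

CAD 39,700.00 ÷ 1.3347 = CHF 29,744.51
CHF 29,744.51 × 1.4601 = SGD 43,429.96
SGD 43,429.96 ÷ 1.7470 = GBP 24,859.74

GBP 24,859.74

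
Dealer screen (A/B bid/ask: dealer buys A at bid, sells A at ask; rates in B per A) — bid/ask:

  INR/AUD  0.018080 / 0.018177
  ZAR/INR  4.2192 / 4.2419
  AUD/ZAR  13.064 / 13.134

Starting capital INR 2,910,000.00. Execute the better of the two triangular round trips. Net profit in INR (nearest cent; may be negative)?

Net result: INR -10,001.99 (no profitable arbitrage after spreads)

Best loop INR → AUD → ZAR → INR:
INR 2,910,000.00 × 0.018080 (sell INR at bid) = AUD 52,612.80
AUD 52,612.80 × 13.064 (sell AUD at bid) = ZAR 687,333.62
ZAR 687,333.62 × 4.2192 (sell ZAR at bid) = INR 2,899,998.01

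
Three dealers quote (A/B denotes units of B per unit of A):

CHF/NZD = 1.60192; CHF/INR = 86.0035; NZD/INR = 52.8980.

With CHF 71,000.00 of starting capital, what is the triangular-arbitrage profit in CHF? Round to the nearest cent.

Profitable loop is CHF → INR → NZD → CHF:
CHF 71,000.00 × 86.0035 = INR 6,106,248.50
INR 6,106,248.50 ÷ 52.8980 = NZD 115,434.39
NZD 115,434.39 ÷ 1.60192 = CHF 72,060.02
Profit = CHF 72,060.02 − CHF 71,000.00

Profit: CHF 1,060.02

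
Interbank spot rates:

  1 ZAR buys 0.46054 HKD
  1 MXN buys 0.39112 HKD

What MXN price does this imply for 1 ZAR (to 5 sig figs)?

ZAR/MXN = 1.1775

1 ZAR × 0.46054 = 0.46054 HKD
0.46054 HKD ÷ 0.39112 = 1.17749 MXN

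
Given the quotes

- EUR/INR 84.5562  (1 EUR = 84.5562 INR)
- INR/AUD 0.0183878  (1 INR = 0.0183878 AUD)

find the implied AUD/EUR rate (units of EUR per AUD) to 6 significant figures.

AUD/EUR = 0.643169

1 AUD ÷ 0.0183878 = 54.3839 INR
54.3839 INR ÷ 84.5562 = 0.643169 EUR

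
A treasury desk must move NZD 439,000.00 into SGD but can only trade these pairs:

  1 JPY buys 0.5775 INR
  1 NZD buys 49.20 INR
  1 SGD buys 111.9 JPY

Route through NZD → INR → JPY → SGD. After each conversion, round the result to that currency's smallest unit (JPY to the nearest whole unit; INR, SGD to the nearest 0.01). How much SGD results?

NZD 439,000.00 × 49.20 = INR 21,598,800.00
INR 21,598,800.00 ÷ 0.5775 = JPY 37,400,519
JPY 37,400,519 ÷ 111.9 = SGD 334,231.63

SGD 334,231.63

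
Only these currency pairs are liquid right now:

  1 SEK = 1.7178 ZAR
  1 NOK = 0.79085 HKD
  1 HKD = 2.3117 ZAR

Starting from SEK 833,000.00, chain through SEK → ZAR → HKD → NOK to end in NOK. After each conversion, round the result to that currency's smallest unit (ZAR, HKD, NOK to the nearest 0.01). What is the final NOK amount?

NOK 782,694.00

SEK 833,000.00 × 1.7178 = ZAR 1,430,927.40
ZAR 1,430,927.40 ÷ 2.3117 = HKD 618,993.55
HKD 618,993.55 ÷ 0.79085 = NOK 782,694.00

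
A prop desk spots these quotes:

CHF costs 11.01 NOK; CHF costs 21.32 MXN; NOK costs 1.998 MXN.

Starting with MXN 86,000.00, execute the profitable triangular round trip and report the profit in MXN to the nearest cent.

Profitable loop is MXN → CHF → NOK → MXN:
MXN 86,000.00 ÷ 21.32 = CHF 4,033.77
CHF 4,033.77 × 11.01 = NOK 44,411.82
NOK 44,411.82 × 1.998 = MXN 88,734.82
Profit = MXN 88,734.82 − MXN 86,000.00

Profit: MXN 2,734.82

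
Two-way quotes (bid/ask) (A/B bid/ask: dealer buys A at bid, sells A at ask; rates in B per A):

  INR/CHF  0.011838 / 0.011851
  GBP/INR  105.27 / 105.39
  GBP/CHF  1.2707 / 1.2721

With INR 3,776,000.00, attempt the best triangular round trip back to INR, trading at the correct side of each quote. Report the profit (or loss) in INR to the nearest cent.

Best loop INR → GBP → CHF → INR:
INR 3,776,000.00 ÷ 105.39 (buy GBP at ask) = GBP 35,828.83
GBP 35,828.83 × 1.2707 (sell GBP at bid) = CHF 45,527.69
CHF 45,527.69 ÷ 0.011851 (buy INR at ask) = INR 3,841,674.92

Net profit: INR 65,674.92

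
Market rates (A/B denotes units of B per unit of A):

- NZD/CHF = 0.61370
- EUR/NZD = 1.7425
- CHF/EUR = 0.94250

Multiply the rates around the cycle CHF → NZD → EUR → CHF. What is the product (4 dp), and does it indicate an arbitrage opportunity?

Around CHF → NZD → EUR → CHF: 1 ÷ 0.61370 ÷ 1.7425 ÷ 0.94250 = 0.992178
Product < 1; profitable direction is CHF → EUR → NZD → CHF.

0.9922 (arbitrage exists)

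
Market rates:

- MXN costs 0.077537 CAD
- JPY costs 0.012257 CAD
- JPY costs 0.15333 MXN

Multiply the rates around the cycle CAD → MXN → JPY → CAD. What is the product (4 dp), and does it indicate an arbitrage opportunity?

Around CAD → MXN → JPY → CAD: 1 ÷ 0.077537 ÷ 0.15333 × 0.012257 = 1.030975
Product > 1; profitable direction is CAD → MXN → JPY → CAD.

1.0310 (arbitrage exists)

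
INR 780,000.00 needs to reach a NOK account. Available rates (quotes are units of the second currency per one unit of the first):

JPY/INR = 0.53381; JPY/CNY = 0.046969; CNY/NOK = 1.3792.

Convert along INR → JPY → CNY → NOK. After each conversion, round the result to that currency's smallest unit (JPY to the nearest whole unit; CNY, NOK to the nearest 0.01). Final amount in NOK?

INR 780,000.00 ÷ 0.53381 = JPY 1,461,194
JPY 1,461,194 × 0.046969 = CNY 68,630.82
CNY 68,630.82 × 1.3792 = NOK 94,655.63

NOK 94,655.63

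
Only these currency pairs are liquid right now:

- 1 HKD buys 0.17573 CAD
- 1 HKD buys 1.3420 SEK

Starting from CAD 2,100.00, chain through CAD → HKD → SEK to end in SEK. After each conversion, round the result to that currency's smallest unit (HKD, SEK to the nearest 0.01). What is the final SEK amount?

SEK 16,037.10

CAD 2,100.00 ÷ 0.17573 = HKD 11,950.15
HKD 11,950.15 × 1.3420 = SEK 16,037.10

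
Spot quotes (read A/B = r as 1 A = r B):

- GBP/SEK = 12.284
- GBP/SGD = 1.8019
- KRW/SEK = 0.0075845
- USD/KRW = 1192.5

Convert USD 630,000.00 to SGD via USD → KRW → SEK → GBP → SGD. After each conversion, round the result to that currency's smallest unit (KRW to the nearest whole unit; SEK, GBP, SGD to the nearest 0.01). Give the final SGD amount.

USD 630,000.00 × 1192.5 = KRW 751,275,000
KRW 751,275,000 × 0.0075845 = SEK 5,698,045.24
SEK 5,698,045.24 ÷ 12.284 = GBP 463,859.10
GBP 463,859.10 × 1.8019 = SGD 835,827.71

SGD 835,827.71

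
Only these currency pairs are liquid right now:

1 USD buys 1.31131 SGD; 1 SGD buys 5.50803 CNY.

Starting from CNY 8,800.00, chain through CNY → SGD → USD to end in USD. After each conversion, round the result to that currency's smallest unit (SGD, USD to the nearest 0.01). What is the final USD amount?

CNY 8,800.00 ÷ 5.50803 = SGD 1,597.67
SGD 1,597.67 ÷ 1.31131 = USD 1,218.38

USD 1,218.38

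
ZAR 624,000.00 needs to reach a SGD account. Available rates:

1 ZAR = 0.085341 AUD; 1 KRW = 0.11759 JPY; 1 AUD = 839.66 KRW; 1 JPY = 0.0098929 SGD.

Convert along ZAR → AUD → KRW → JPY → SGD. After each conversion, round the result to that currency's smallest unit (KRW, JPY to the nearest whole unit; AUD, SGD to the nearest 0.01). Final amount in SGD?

SGD 52,016.33

ZAR 624,000.00 × 0.085341 = AUD 53,252.78
AUD 53,252.78 × 839.66 = KRW 44,714,229
KRW 44,714,229 × 0.11759 = JPY 5,257,946
JPY 5,257,946 × 0.0098929 = SGD 52,016.33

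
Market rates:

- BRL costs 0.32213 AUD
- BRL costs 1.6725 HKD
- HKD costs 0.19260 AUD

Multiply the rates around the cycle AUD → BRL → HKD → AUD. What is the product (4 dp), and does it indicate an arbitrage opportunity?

1.0000 (no arbitrage)

Around AUD → BRL → HKD → AUD: 1 ÷ 0.32213 × 1.6725 × 0.19260 = 0.999980
Product ≈ 1 (deviation 0.002%, within rounding noise).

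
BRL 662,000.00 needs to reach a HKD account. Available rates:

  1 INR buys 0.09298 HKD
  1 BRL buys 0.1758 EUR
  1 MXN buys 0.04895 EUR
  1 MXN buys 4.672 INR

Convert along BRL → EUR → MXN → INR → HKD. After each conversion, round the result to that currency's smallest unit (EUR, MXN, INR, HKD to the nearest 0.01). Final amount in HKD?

BRL 662,000.00 × 0.1758 = EUR 116,379.60
EUR 116,379.60 ÷ 0.04895 = MXN 2,377,519.92
MXN 2,377,519.92 × 4.672 = INR 11,107,773.07
INR 11,107,773.07 × 0.09298 = HKD 1,032,800.74

HKD 1,032,800.74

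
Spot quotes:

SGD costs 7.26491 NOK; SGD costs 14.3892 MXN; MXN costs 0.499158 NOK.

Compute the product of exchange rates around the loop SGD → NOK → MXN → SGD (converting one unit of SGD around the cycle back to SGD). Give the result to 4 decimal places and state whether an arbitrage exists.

Around SGD → NOK → MXN → SGD: 1 × 7.26491 ÷ 0.499158 ÷ 14.3892 = 1.011476
Product > 1; profitable direction is SGD → NOK → MXN → SGD.

1.0115 (arbitrage exists)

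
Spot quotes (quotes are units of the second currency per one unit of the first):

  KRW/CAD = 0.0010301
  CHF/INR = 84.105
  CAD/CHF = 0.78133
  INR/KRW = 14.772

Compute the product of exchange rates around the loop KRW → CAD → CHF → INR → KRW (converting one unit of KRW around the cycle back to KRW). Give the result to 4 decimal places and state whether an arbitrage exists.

Around KRW → CAD → CHF → INR → KRW: 1 × 0.0010301 × 0.78133 × 84.105 × 14.772 = 0.999942
Product ≈ 1 (deviation 0.006%, within rounding noise).

0.9999 (no arbitrage)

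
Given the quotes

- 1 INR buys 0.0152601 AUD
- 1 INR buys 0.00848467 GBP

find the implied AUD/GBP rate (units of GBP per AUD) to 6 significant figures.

AUD/GBP = 0.556004

1 AUD ÷ 0.0152601 = 65.5304 INR
65.5304 INR × 0.00848467 = 0.556004 GBP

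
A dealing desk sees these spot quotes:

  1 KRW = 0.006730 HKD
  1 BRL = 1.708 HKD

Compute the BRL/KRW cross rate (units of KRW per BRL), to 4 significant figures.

BRL/KRW = 253.8

1 BRL × 1.708 = 1.708 HKD
1.708 HKD ÷ 0.006730 = 253.789 KRW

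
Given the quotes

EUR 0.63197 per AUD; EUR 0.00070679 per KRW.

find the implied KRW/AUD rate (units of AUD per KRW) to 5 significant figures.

1 KRW × 0.00070679 = 0.00070679 EUR
0.00070679 EUR ÷ 0.63197 = 0.00111839 AUD

KRW/AUD = 0.0011184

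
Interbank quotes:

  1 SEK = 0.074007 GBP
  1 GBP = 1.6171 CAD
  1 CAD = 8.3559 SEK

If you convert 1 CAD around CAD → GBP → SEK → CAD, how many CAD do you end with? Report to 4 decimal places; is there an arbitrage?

1.0000 (no arbitrage)

Around CAD → GBP → SEK → CAD: 1 ÷ 1.6171 ÷ 0.074007 ÷ 8.3559 = 0.999993
Product ≈ 1 (deviation 0.001%, within rounding noise).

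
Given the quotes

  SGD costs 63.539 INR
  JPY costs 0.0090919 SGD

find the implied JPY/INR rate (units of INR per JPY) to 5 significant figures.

1 JPY × 0.0090919 = 0.0090919 SGD
0.0090919 SGD × 63.539 = 0.57769 INR

JPY/INR = 0.57769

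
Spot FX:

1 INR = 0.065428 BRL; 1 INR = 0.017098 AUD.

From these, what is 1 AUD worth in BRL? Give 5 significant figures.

AUD/BRL = 3.8266

1 AUD ÷ 0.017098 = 58.4864 INR
58.4864 INR × 0.065428 = 3.82665 BRL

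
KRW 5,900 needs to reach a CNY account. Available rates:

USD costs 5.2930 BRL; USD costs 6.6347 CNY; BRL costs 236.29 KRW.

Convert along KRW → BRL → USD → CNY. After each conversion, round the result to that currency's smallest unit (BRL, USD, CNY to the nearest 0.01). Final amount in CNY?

CNY 31.32

KRW 5,900 ÷ 236.29 = BRL 24.97
BRL 24.97 ÷ 5.2930 = USD 4.72
USD 4.72 × 6.6347 = CNY 31.32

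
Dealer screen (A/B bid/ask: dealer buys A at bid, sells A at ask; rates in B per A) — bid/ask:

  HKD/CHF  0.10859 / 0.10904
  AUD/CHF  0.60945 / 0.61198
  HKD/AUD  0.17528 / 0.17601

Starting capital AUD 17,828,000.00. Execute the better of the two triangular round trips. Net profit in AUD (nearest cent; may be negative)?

Best loop AUD → HKD → CHF → AUD:
AUD 17,828,000.00 ÷ 0.17601 (buy HKD at ask) = HKD 101,289,699.45
HKD 101,289,699.45 × 0.10859 (sell HKD at bid) = CHF 10,999,048.46
CHF 10,999,048.46 ÷ 0.61198 (buy AUD at ask) = AUD 17,972,888.76

Net profit: AUD 144,888.76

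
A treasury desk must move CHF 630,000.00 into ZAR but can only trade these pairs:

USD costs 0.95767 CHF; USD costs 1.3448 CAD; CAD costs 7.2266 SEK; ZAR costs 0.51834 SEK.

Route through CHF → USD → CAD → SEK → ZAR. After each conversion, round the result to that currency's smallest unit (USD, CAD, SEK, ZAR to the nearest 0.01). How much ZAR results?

CHF 630,000.00 ÷ 0.95767 = USD 657,846.65
USD 657,846.65 × 1.3448 = CAD 884,672.17
CAD 884,672.17 × 7.2266 = SEK 6,393,171.90
SEK 6,393,171.90 ÷ 0.51834 = ZAR 12,333,935.06

ZAR 12,333,935.06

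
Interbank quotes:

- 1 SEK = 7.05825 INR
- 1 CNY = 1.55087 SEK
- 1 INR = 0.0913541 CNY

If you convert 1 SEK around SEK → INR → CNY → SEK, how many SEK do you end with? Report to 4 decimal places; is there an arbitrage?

Around SEK → INR → CNY → SEK: 1 × 7.05825 × 0.0913541 × 1.55087 = 1.000001
Product ≈ 1 (deviation 0.000%, within rounding noise).

1.0000 (no arbitrage)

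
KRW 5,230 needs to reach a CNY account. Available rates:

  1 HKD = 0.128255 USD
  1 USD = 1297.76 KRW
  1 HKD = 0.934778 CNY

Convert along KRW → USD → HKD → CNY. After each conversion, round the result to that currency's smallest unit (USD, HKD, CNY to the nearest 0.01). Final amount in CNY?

CNY 29.37

KRW 5,230 ÷ 1297.76 = USD 4.03
USD 4.03 ÷ 0.128255 = HKD 31.42
HKD 31.42 × 0.934778 = CNY 29.37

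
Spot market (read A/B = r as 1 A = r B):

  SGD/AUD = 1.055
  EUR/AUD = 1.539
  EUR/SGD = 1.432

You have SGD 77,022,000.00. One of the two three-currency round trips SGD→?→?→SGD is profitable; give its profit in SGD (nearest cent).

Profit: SGD 1,439,739.79

Profitable loop is SGD → EUR → AUD → SGD:
SGD 77,022,000.00 ÷ 1.432 = EUR 53,786,312.85
EUR 53,786,312.85 × 1.539 = AUD 82,777,135.47
AUD 82,777,135.47 ÷ 1.055 = SGD 78,461,739.79
Profit = SGD 78,461,739.79 − SGD 77,022,000.00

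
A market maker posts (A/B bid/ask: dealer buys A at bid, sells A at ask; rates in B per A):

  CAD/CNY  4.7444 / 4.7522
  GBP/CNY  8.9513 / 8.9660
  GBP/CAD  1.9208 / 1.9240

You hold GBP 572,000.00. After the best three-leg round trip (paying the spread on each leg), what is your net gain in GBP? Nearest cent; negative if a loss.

Net profit: GBP 9,380.87

Best loop GBP → CAD → CNY → GBP:
GBP 572,000.00 × 1.9208 (sell GBP at bid) = CAD 1,098,697.60
CAD 1,098,697.60 × 4.7444 (sell CAD at bid) = CNY 5,212,660.89
CNY 5,212,660.89 ÷ 8.9660 (buy GBP at ask) = GBP 581,380.87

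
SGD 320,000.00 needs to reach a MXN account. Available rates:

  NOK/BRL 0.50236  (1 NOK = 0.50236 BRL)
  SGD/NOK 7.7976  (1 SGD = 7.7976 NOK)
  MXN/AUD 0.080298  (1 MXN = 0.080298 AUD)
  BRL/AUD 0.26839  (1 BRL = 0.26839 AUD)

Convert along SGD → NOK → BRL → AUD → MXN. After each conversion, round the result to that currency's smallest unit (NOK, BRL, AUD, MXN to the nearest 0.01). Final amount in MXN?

SGD 320,000.00 × 7.7976 = NOK 2,495,232.00
NOK 2,495,232.00 × 0.50236 = BRL 1,253,504.75
BRL 1,253,504.75 × 0.26839 = AUD 336,428.14
AUD 336,428.14 ÷ 0.080298 = MXN 4,189,744.95

MXN 4,189,744.95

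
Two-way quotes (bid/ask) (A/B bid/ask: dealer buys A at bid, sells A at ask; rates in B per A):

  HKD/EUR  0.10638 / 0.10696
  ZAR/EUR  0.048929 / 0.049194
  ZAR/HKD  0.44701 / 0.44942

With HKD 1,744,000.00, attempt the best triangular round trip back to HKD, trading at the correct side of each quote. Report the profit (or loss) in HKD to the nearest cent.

Best loop HKD → ZAR → EUR → HKD:
HKD 1,744,000.00 ÷ 0.44942 (buy ZAR at ask) = ZAR 3,880,557.16
ZAR 3,880,557.16 × 0.048929 (sell ZAR at bid) = EUR 189,871.78
EUR 189,871.78 ÷ 0.10696 (buy HKD at ask) = HKD 1,775,166.24

Net profit: HKD 31,166.24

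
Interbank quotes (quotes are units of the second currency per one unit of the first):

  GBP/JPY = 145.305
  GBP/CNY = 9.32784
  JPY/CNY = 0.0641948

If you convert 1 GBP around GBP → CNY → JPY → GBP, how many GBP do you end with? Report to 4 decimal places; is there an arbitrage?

Around GBP → CNY → JPY → GBP: 1 × 9.32784 ÷ 0.0641948 ÷ 145.305 = 1.000002
Product ≈ 1 (deviation 0.000%, within rounding noise).

1.0000 (no arbitrage)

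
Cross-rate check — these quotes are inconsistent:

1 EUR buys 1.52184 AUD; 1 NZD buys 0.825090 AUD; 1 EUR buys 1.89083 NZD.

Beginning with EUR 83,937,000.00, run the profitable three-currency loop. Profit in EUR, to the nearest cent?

Profit: EUR 2,110,499.78

Profitable loop is EUR → NZD → AUD → EUR:
EUR 83,937,000.00 × 1.89083 = NZD 158,710,597.71
NZD 158,710,597.71 × 0.825090 = AUD 130,950,527.06
AUD 130,950,527.06 ÷ 1.52184 = EUR 86,047,499.78
Profit = EUR 86,047,499.78 − EUR 83,937,000.00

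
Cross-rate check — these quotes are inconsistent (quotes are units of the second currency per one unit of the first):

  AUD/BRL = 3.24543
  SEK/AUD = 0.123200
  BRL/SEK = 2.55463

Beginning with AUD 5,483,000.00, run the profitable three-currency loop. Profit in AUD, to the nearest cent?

Profit: AUD 117,531.03

Profitable loop is AUD → BRL → SEK → AUD:
AUD 5,483,000.00 × 3.24543 = BRL 17,794,692.69
BRL 17,794,692.69 × 2.55463 = SEK 45,458,855.79
SEK 45,458,855.79 × 0.123200 = AUD 5,600,531.03
Profit = AUD 5,600,531.03 − AUD 5,483,000.00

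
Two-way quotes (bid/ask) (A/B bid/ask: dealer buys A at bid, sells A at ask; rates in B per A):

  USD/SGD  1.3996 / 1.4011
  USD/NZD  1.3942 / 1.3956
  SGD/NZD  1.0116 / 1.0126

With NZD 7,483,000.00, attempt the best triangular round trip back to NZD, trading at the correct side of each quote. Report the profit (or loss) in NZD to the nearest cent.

Net profit: NZD 108,499.00

Best loop NZD → USD → SGD → NZD:
NZD 7,483,000.00 ÷ 1.3956 (buy USD at ask) = USD 5,361,851.53
USD 5,361,851.53 × 1.3996 (sell USD at bid) = SGD 7,504,447.41
SGD 7,504,447.41 × 1.0116 (sell SGD at bid) = NZD 7,591,499.00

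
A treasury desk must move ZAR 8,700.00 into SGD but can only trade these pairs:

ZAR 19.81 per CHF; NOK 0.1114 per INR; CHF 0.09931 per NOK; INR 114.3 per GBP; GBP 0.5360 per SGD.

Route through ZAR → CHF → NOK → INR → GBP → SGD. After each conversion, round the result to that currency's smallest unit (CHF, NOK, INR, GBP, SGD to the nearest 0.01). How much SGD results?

ZAR 8,700.00 ÷ 19.81 = CHF 439.17
CHF 439.17 ÷ 0.09931 = NOK 4,422.21
NOK 4,422.21 ÷ 0.1114 = INR 39,696.68
INR 39,696.68 ÷ 114.3 = GBP 347.30
GBP 347.30 ÷ 0.5360 = SGD 647.95

SGD 647.95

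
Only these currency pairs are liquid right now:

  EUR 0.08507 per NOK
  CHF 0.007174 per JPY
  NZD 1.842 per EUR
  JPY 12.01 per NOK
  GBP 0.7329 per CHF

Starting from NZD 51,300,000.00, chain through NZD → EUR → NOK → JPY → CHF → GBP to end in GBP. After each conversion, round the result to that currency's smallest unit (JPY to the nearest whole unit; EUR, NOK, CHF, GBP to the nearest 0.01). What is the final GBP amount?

NZD 51,300,000.00 ÷ 1.842 = EUR 27,850,162.87
EUR 27,850,162.87 ÷ 0.08507 = NOK 327,379,368.40
NOK 327,379,368.40 × 12.01 = JPY 3,931,826,214
JPY 3,931,826,214 × 0.007174 = CHF 28,206,921.26
CHF 28,206,921.26 × 0.7329 = GBP 20,672,852.59

GBP 20,672,852.59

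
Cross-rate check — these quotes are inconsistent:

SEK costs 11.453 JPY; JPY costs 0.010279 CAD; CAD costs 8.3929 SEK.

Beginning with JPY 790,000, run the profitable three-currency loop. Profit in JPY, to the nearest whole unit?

Profit: JPY 9,549

Profitable loop is JPY → SEK → CAD → JPY:
JPY 790,000 ÷ 11.453 = SEK 68,977.56
SEK 68,977.56 ÷ 8.3929 = CAD 8,218.56
CAD 8,218.56 ÷ 0.010279 = JPY 799,549
Profit = JPY 799,549 − JPY 790,000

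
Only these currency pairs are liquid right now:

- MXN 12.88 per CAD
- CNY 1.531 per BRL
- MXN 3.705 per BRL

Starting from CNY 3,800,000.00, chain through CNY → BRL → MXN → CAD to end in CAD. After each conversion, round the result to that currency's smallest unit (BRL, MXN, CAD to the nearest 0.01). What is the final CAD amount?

CAD 713,971.30

CNY 3,800,000.00 ÷ 1.531 = BRL 2,482,037.88
BRL 2,482,037.88 × 3.705 = MXN 9,195,950.35
MXN 9,195,950.35 ÷ 12.88 = CAD 713,971.30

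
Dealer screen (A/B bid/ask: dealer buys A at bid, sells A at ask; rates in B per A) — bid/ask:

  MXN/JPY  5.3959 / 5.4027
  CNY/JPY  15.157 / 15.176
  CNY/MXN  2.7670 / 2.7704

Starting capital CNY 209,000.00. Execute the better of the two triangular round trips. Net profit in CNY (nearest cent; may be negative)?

Best loop CNY → JPY → MXN → CNY:
CNY 209,000.00 × 15.157 (sell CNY at bid) = JPY 3,167,813
JPY 3,167,813 ÷ 5.4027 (buy MXN at ask) = MXN 586,338.87
MXN 586,338.87 ÷ 2.7704 (buy CNY at ask) = CNY 211,644.12

Net profit: CNY 2,644.12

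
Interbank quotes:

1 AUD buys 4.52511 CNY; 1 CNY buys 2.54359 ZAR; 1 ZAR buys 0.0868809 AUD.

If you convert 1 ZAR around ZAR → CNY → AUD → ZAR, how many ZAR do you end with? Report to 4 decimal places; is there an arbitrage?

Around ZAR → CNY → AUD → ZAR: 1 ÷ 2.54359 ÷ 4.52511 ÷ 0.0868809 = 0.999999
Product ≈ 1 (deviation 0.000%, within rounding noise).

1.0000 (no arbitrage)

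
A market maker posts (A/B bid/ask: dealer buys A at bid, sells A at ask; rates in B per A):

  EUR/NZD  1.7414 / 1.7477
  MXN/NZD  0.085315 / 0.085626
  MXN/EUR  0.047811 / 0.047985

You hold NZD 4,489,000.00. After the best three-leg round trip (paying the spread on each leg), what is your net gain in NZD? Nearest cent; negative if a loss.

Best loop NZD → EUR → MXN → NZD:
NZD 4,489,000.00 ÷ 1.7477 (buy EUR at ask) = EUR 2,568,518.62
EUR 2,568,518.62 ÷ 0.047985 (buy MXN at ask) = MXN 53,527,532.03
MXN 53,527,532.03 × 0.085315 (sell MXN at bid) = NZD 4,566,701.40

Net profit: NZD 77,701.40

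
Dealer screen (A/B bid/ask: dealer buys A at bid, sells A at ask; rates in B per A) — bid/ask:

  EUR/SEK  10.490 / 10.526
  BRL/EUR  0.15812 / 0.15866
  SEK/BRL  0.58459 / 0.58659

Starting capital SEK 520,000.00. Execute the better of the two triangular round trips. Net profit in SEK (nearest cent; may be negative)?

Net profit: SEK 10,808.51

Best loop SEK → EUR → BRL → SEK:
SEK 520,000.00 ÷ 10.526 (buy EUR at ask) = EUR 49,401.48
EUR 49,401.48 ÷ 0.15866 (buy BRL at ask) = BRL 311,366.96
BRL 311,366.96 ÷ 0.58659 (buy SEK at ask) = SEK 530,808.51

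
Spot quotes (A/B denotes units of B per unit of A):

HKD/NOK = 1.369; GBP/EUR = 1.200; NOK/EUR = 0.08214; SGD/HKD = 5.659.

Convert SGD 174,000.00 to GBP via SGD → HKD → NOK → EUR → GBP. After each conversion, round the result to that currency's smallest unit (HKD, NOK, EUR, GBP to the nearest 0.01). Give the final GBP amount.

GBP 92,271.13

SGD 174,000.00 × 5.659 = HKD 984,666.00
HKD 984,666.00 × 1.369 = NOK 1,348,007.75
NOK 1,348,007.75 × 0.08214 = EUR 110,725.36
EUR 110,725.36 ÷ 1.200 = GBP 92,271.13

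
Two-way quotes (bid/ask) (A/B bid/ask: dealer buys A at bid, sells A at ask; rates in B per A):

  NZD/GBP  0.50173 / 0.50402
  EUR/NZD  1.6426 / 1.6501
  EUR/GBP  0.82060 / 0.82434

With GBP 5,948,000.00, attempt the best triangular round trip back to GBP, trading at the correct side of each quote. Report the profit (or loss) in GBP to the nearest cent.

Best loop GBP → EUR → NZD → GBP:
GBP 5,948,000.00 ÷ 0.82434 (buy EUR at ask) = EUR 7,215,469.35
EUR 7,215,469.35 × 1.6426 (sell EUR at bid) = NZD 11,852,129.95
NZD 11,852,129.95 × 0.50173 (sell NZD at bid) = GBP 5,946,569.16

Net result: GBP -1,430.84 (no profitable arbitrage after spreads)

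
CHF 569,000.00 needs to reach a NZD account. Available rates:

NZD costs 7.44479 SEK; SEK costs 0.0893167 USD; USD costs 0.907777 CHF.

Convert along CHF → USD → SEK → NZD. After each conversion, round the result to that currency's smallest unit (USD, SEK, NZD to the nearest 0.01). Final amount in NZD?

CHF 569,000.00 ÷ 0.907777 = USD 626,805.92
USD 626,805.92 ÷ 0.0893167 = SEK 7,017,790.85
SEK 7,017,790.85 ÷ 7.44479 = NZD 942,644.57

NZD 942,644.57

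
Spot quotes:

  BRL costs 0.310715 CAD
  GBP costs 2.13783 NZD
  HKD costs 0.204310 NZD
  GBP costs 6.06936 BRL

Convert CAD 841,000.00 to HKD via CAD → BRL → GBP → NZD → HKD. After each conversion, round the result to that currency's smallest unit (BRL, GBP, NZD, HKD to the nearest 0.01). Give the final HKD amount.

CAD 841,000.00 ÷ 0.310715 = BRL 2,706,660.44
BRL 2,706,660.44 ÷ 6.06936 = GBP 445,954.84
GBP 445,954.84 × 2.13783 = NZD 953,375.64
NZD 953,375.64 ÷ 0.204310 = HKD 4,666,319.03

HKD 4,666,319.03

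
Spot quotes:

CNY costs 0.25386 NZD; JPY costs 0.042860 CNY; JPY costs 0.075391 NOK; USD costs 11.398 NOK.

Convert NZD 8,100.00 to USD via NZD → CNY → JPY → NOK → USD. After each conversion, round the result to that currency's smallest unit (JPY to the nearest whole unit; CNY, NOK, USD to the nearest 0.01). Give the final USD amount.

NZD 8,100.00 ÷ 0.25386 = CNY 31,907.35
CNY 31,907.35 ÷ 0.042860 = JPY 744,455
JPY 744,455 × 0.075391 = NOK 56,125.21
NOK 56,125.21 ÷ 11.398 = USD 4,924.13

USD 4,924.13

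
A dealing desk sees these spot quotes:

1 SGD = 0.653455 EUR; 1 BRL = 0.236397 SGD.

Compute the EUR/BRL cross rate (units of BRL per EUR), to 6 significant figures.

1 EUR ÷ 0.653455 = 1.53033 SGD
1.53033 SGD ÷ 0.236397 = 6.47355 BRL

EUR/BRL = 6.47355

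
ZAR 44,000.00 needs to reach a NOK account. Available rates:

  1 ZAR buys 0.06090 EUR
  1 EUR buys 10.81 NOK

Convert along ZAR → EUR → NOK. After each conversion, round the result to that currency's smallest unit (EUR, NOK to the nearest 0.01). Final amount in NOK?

ZAR 44,000.00 × 0.06090 = EUR 2,679.60
EUR 2,679.60 × 10.81 = NOK 28,966.48

NOK 28,966.48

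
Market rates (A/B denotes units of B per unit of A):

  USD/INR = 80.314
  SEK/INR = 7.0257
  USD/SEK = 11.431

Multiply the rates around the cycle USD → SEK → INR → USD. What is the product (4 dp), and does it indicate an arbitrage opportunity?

Around USD → SEK → INR → USD: 1 × 11.431 × 7.0257 ÷ 80.314 = 0.999960
Product ≈ 1 (deviation 0.004%, within rounding noise).

1.0000 (no arbitrage)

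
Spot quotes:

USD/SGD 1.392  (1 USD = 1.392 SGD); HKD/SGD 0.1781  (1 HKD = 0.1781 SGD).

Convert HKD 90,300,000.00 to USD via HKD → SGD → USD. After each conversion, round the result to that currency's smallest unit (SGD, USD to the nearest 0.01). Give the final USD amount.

HKD 90,300,000.00 × 0.1781 = SGD 16,082,430.00
SGD 16,082,430.00 ÷ 1.392 = USD 11,553,469.83

USD 11,553,469.83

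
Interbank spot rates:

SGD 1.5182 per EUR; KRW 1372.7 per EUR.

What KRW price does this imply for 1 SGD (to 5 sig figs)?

1 SGD ÷ 1.5182 = 0.658675 EUR
0.658675 EUR × 1372.7 = 904.163 KRW

SGD/KRW = 904.16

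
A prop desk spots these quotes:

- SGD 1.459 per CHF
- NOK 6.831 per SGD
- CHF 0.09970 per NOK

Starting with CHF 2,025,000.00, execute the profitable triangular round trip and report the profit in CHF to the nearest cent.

Profit: CHF 12,934.83

Profitable loop is CHF → NOK → SGD → CHF:
CHF 2,025,000.00 ÷ 0.09970 = NOK 20,310,932.80
NOK 20,310,932.80 ÷ 6.831 = SGD 2,973,346.92
SGD 2,973,346.92 ÷ 1.459 = CHF 2,037,934.83
Profit = CHF 2,037,934.83 − CHF 2,025,000.00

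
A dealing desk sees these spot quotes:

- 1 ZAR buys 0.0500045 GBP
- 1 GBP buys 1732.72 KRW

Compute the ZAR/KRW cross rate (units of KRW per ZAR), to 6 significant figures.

ZAR/KRW = 86.6438

1 ZAR × 0.0500045 = 0.0500045 GBP
0.0500045 GBP × 1732.72 = 86.6438 KRW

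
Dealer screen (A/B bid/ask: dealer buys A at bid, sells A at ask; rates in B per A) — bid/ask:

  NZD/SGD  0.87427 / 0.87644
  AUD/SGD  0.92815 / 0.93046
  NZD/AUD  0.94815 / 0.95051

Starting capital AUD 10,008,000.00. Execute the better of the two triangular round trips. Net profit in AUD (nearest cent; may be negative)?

Net profit: AUD 40,941.66

Best loop AUD → SGD → NZD → AUD:
AUD 10,008,000.00 × 0.92815 (sell AUD at bid) = SGD 9,288,925.20
SGD 9,288,925.20 ÷ 0.87644 (buy NZD at ask) = NZD 10,598,472.46
NZD 10,598,472.46 × 0.94815 (sell NZD at bid) = AUD 10,048,941.66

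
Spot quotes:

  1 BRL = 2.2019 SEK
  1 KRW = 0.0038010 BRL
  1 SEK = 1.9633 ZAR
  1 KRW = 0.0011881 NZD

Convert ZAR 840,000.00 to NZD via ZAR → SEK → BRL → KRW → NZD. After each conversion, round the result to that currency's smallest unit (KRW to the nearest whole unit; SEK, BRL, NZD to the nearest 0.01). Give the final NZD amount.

ZAR 840,000.00 ÷ 1.9633 = SEK 427,851.07
SEK 427,851.07 ÷ 2.2019 = BRL 194,309.95
BRL 194,309.95 ÷ 0.0038010 = KRW 51,120,745
KRW 51,120,745 × 0.0011881 = NZD 60,736.56

NZD 60,736.56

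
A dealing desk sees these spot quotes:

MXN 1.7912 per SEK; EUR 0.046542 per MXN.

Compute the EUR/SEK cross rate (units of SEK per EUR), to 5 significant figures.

1 EUR ÷ 0.046542 = 21.486 MXN
21.486 MXN ÷ 1.7912 = 11.9953 SEK

EUR/SEK = 11.995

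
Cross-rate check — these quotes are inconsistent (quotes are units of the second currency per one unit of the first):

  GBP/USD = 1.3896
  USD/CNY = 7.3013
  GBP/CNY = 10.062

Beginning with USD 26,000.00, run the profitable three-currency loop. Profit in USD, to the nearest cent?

Profit: USD 216.76

Profitable loop is USD → CNY → GBP → USD:
USD 26,000.00 × 7.3013 = CNY 189,833.80
CNY 189,833.80 ÷ 10.062 = GBP 18,866.41
GBP 18,866.41 × 1.3896 = USD 26,216.76
Profit = USD 26,216.76 − USD 26,000.00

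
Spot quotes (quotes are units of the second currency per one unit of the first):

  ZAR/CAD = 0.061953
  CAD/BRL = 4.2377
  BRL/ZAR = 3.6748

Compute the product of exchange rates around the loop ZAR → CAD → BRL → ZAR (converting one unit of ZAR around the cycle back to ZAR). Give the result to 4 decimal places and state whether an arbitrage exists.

Around ZAR → CAD → BRL → ZAR: 1 × 0.061953 × 4.2377 × 3.6748 = 0.964775
Product < 1; profitable direction is ZAR → BRL → CAD → ZAR.

0.9648 (arbitrage exists)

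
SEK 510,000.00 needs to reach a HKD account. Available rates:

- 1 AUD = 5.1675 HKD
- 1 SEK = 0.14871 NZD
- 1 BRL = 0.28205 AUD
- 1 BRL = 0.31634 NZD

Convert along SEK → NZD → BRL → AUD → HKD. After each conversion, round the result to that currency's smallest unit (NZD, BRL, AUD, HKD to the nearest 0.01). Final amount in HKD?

SEK 510,000.00 × 0.14871 = NZD 75,842.10
NZD 75,842.10 ÷ 0.31634 = BRL 239,748.69
BRL 239,748.69 × 0.28205 = AUD 67,621.12
AUD 67,621.12 × 5.1675 = HKD 349,432.14

HKD 349,432.14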